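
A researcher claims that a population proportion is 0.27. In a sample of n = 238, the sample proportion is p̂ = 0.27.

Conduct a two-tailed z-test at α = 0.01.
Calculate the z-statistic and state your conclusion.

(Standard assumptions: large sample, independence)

H₀: p = 0.27, H₁: p ≠ 0.27
Standard error: SE = √(p₀(1-p₀)/n) = √(0.27×0.73/238) = 0.028778
z-statistic: z = (p̂ - p₀)/SE = (0.27 - 0.27)/0.028778 = 0.0000
Critical value: z_0.005 = ±2.576
p-value = 1.0000
Decision: fail to reject H₀ at α = 0.01

Answer: z = 0.0000, fail to reject H₀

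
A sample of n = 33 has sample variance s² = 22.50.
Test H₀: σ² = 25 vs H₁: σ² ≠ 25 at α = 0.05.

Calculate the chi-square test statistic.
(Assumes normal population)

df = n - 1 = 32
χ² = (n-1)s²/σ₀² = 32×22.50/25 = 28.8000
Critical values: χ²_{0.975,32} = 18.291, χ²_{0.025,32} = 49.480
Rejection region: χ² < 18.291 or χ² > 49.480
Decision: fail to reject H₀

Answer: χ² = 28.8000, fail to reject H₀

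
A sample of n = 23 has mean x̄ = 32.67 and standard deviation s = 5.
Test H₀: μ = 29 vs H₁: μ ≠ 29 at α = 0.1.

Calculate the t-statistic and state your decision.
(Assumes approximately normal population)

df = n - 1 = 22
SE = s/√n = 5/√23 = 1.0426
t = (x̄ - μ₀)/SE = (32.67 - 29)/1.0426 = 3.5200
Critical value: t_{0.05,22} = ±1.717
p-value ≈ 0.0019
Decision: reject H₀

Answer: t = 3.5200, reject H₀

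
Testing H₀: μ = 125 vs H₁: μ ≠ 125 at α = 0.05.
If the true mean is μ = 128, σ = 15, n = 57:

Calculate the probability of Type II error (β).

SE = σ/√n = 15/√57 = 1.9868
Critical values: μ₀ ± z_0.025×SE = 125 ± 1.960×1.9868
Acceptance region: (121.1059, 128.8941)
Under H₁ (μ = 128): z_high = (128.8941 - 128)/1.9868 = 0.4500, z_low = (121.1059 - 128)/1.9868 = -3.4700
β = P(not reject | H₁) = Φ(0.4500) - Φ(-3.4700) ≈ 0.6734

Answer: β ≈ 0.6734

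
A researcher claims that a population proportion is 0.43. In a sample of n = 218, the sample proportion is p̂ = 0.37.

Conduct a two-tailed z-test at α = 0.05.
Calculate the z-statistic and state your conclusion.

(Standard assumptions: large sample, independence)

H₀: p = 0.43, H₁: p ≠ 0.43
Standard error: SE = √(p₀(1-p₀)/n) = √(0.43×0.57/218) = 0.033531
z-statistic: z = (p̂ - p₀)/SE = (0.37 - 0.43)/0.033531 = -1.7894
Critical value: z_0.025 = ±1.960
p-value = 0.0736
Decision: fail to reject H₀ at α = 0.05

Answer: z = -1.7894, fail to reject H₀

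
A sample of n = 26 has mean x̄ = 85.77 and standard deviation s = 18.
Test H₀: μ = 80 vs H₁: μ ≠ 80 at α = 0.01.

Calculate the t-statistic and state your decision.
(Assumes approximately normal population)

Answer: t = 1.6345, fail to reject H₀

Derivation:
df = n - 1 = 25
SE = s/√n = 18/√26 = 3.5301
t = (x̄ - μ₀)/SE = (85.77 - 80)/3.5301 = 1.6345
Critical value: t_{0.005,25} = ±2.787
p-value ≈ 0.1147
Decision: fail to reject H₀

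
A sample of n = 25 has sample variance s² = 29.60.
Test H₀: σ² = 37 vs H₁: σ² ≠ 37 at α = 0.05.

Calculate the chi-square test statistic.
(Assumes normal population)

df = n - 1 = 24
χ² = (n-1)s²/σ₀² = 24×29.60/37 = 19.2000
Critical values: χ²_{0.975,24} = 12.401, χ²_{0.025,24} = 39.364
Rejection region: χ² < 12.401 or χ² > 39.364
Decision: fail to reject H₀

Answer: χ² = 19.2000, fail to reject H₀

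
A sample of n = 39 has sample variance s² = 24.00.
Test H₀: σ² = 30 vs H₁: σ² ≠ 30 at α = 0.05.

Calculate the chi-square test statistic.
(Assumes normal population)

df = n - 1 = 38
χ² = (n-1)s²/σ₀² = 38×24.00/30 = 30.4000
Critical values: χ²_{0.975,38} = 22.878, χ²_{0.025,38} = 56.896
Rejection region: χ² < 22.878 or χ² > 56.896
Decision: fail to reject H₀

Answer: χ² = 30.4000, fail to reject H₀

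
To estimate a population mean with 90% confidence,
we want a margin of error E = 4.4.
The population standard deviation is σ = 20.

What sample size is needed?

z_0.05 = 1.645
n = (z×σ/E)² = (1.645×20/4.4)²
n = 55.9096
Round up: n = 56

Answer: n = 56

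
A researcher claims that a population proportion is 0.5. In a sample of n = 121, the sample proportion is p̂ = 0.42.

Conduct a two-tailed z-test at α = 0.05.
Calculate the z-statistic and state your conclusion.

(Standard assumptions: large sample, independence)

Answer: z = -1.7600, fail to reject H₀

Derivation:
H₀: p = 0.5, H₁: p ≠ 0.5
Standard error: SE = √(p₀(1-p₀)/n) = √(0.5×0.5/121) = 0.045455
z-statistic: z = (p̂ - p₀)/SE = (0.42 - 0.5)/0.045455 = -1.7600
Critical value: z_0.025 = ±1.960
p-value = 0.0784
Decision: fail to reject H₀ at α = 0.05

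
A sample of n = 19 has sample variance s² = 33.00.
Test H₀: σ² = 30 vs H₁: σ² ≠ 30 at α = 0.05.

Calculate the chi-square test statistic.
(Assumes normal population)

Answer: χ² = 19.8000, fail to reject H₀

Derivation:
df = n - 1 = 18
χ² = (n-1)s²/σ₀² = 18×33.00/30 = 19.8000
Critical values: χ²_{0.975,18} = 8.231, χ²_{0.025,18} = 31.526
Rejection region: χ² < 8.231 or χ² > 31.526
Decision: fail to reject H₀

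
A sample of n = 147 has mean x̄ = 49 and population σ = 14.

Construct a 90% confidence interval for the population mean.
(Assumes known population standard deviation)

Confidence level: 90%, α = 0.1
z_0.05 = 1.645
SE = σ/√n = 14/√147 = 1.1547
Margin of error = 1.645 × 1.1547 = 1.8995
CI: x̄ ± margin = 49 ± 1.8995
CI: (47.1005, 50.8995)

Answer: (47.1005, 50.8995)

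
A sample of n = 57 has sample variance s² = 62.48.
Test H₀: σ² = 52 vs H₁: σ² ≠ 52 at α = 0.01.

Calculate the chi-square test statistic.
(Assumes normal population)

df = n - 1 = 56
χ² = (n-1)s²/σ₀² = 56×62.48/52 = 67.2862
Critical values: χ²_{0.995,56} = 32.490, χ²_{0.005,56} = 86.994
Rejection region: χ² < 32.490 or χ² > 86.994
Decision: fail to reject H₀

Answer: χ² = 67.2862, fail to reject H₀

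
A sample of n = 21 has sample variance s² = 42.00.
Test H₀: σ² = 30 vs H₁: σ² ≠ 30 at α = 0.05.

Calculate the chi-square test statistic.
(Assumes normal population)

df = n - 1 = 20
χ² = (n-1)s²/σ₀² = 20×42.00/30 = 28.0000
Critical values: χ²_{0.975,20} = 9.591, χ²_{0.025,20} = 34.170
Rejection region: χ² < 9.591 or χ² > 34.170
Decision: fail to reject H₀

Answer: χ² = 28.0000, fail to reject H₀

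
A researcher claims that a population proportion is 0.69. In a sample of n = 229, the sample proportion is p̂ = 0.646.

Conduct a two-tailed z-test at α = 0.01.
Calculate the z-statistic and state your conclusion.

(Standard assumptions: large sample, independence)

H₀: p = 0.69, H₁: p ≠ 0.69
Standard error: SE = √(p₀(1-p₀)/n) = √(0.69×0.31/229) = 0.030562
z-statistic: z = (p̂ - p₀)/SE = (0.646 - 0.69)/0.030562 = -1.4397
Critical value: z_0.005 = ±2.576
p-value = 0.1500
Decision: fail to reject H₀ at α = 0.01

Answer: z = -1.4397, fail to reject H₀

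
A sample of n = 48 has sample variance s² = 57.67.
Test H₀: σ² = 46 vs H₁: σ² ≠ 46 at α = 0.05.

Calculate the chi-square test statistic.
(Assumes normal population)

df = n - 1 = 47
χ² = (n-1)s²/σ₀² = 47×57.67/46 = 58.9237
Critical values: χ²_{0.975,47} = 29.956, χ²_{0.025,47} = 67.821
Rejection region: χ² < 29.956 or χ² > 67.821
Decision: fail to reject H₀

Answer: χ² = 58.9237, fail to reject H₀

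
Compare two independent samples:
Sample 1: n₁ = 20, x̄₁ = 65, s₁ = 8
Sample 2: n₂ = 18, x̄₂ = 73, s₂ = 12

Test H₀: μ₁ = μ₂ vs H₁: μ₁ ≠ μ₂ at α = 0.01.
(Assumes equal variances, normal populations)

Answer: t = -2.4407, fail to reject H₀

Derivation:
Pooled variance: s²_p = [19×8² + 17×12²]/(36) = 101.7778
s_p = 10.0885
SE = s_p×√(1/n₁ + 1/n₂) = 10.0885×√(1/20 + 1/18) = 3.2777
t = (x̄₁ - x̄₂)/SE = (65 - 73)/3.2777 = -2.4407
df = 36, t-critical = ±2.719
Decision: fail to reject H₀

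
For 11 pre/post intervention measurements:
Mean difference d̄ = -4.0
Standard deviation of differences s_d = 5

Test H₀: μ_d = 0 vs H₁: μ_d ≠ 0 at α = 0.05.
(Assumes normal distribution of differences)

Answer: t = -2.6532, reject H₀

Derivation:
df = n - 1 = 10
SE = s_d/√n = 5/√11 = 1.5076
t = d̄/SE = -4.0/1.5076 = -2.6532
Critical value: t_{0.025,10} = ±2.228
p-value ≈ 0.0242
Decision: reject H₀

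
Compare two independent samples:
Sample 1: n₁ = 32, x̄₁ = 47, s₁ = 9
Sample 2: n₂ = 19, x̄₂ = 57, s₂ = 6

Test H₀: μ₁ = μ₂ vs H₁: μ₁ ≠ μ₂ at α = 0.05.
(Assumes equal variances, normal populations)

Pooled variance: s²_p = [31×9² + 18×6²]/(49) = 64.4694
s_p = 8.0293
SE = s_p×√(1/n₁ + 1/n₂) = 8.0293×√(1/32 + 1/19) = 2.3255
t = (x̄₁ - x̄₂)/SE = (47 - 57)/2.3255 = -4.3002
df = 49, t-critical = ±2.010
Decision: reject H₀

Answer: t = -4.3002, reject H₀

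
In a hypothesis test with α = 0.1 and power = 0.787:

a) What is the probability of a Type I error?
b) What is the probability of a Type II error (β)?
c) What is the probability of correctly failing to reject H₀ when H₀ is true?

a) Type I error probability = α = 0.1
b) Power = P(reject H₀ | H₁ true) = 1 - β = 0.787, so Type II error probability = β = 1 - Power = 0.213
c) P(fail to reject H₀ | H₀ true) = 1 - α = 0.9

Answer: a) 0.1, b) 0.213, c) 0.9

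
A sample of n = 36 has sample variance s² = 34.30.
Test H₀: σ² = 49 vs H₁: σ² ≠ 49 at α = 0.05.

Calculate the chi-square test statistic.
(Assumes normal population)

df = n - 1 = 35
χ² = (n-1)s²/σ₀² = 35×34.30/49 = 24.5000
Critical values: χ²_{0.975,35} = 20.569, χ²_{0.025,35} = 53.203
Rejection region: χ² < 20.569 or χ² > 53.203
Decision: fail to reject H₀

Answer: χ² = 24.5000, fail to reject H₀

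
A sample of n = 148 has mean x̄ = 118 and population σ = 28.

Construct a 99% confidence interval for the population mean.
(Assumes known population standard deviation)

Confidence level: 99%, α = 0.01
z_0.005 = 2.576
SE = σ/√n = 28/√148 = 2.3016
Margin of error = 2.576 × 2.3016 = 5.9289
CI: x̄ ± margin = 118 ± 5.9289
CI: (112.0711, 123.9289)

Answer: (112.0711, 123.9289)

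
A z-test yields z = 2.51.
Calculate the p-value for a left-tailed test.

Answer: p-value ≈ 0.9940

Derivation:
For z = 2.51:
p = P(Z < 2.51) = Φ(2.51) = 0.9940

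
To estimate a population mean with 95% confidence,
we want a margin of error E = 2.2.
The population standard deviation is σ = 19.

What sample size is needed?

z_0.025 = 1.960
n = (z×σ/E)² = (1.960×19/2.2)²
n = 286.5326
Round up: n = 287

Answer: n = 287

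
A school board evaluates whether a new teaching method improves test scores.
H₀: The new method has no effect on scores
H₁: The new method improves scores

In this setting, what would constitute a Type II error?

Type I error (α): Rejecting H₀ when H₀ is true
Type II error (β): Failing to reject H₀ when H₁ is true

Answer: Failing to adopt an effective teaching method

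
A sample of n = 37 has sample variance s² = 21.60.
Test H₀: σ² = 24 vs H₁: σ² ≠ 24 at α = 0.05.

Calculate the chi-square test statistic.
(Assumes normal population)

df = n - 1 = 36
χ² = (n-1)s²/σ₀² = 36×21.60/24 = 32.4000
Critical values: χ²_{0.975,36} = 21.336, χ²_{0.025,36} = 54.437
Rejection region: χ² < 21.336 or χ² > 54.437
Decision: fail to reject H₀

Answer: χ² = 32.4000, fail to reject H₀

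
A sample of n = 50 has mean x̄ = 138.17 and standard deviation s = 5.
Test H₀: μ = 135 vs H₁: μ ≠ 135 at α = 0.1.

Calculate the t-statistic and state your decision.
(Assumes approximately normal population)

Answer: t = 4.4831, reject H₀

Derivation:
df = n - 1 = 49
SE = s/√n = 5/√50 = 0.7071
t = (x̄ - μ₀)/SE = (138.17 - 135)/0.7071 = 4.4831
Critical value: t_{0.05,49} = ±1.677
p-value < 0.0001
Decision: reject H₀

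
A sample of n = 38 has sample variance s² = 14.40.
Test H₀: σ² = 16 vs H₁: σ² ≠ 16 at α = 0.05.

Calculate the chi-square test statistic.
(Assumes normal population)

df = n - 1 = 37
χ² = (n-1)s²/σ₀² = 37×14.40/16 = 33.3000
Critical values: χ²_{0.975,37} = 22.106, χ²_{0.025,37} = 55.668
Rejection region: χ² < 22.106 or χ² > 55.668
Decision: fail to reject H₀

Answer: χ² = 33.3000, fail to reject H₀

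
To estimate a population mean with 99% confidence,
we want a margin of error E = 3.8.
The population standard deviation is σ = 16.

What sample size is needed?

z_0.005 = 2.576
n = (z×σ/E)² = (2.576×16/3.8)²
n = 117.6426
Round up: n = 118

Answer: n = 118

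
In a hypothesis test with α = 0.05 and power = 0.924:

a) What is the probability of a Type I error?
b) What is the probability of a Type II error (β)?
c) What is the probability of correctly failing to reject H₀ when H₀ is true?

a) Type I error probability = α = 0.05
b) Power = P(reject H₀ | H₁ true) = 1 - β = 0.924, so Type II error probability = β = 1 - Power = 0.076
c) P(fail to reject H₀ | H₀ true) = 1 - α = 0.95

Answer: a) 0.05, b) 0.076, c) 0.95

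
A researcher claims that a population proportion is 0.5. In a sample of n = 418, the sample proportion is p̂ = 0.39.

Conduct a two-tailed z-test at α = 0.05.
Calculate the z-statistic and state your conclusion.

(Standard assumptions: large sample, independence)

Answer: z = -4.4979, reject H₀

Derivation:
H₀: p = 0.5, H₁: p ≠ 0.5
Standard error: SE = √(p₀(1-p₀)/n) = √(0.5×0.5/418) = 0.024456
z-statistic: z = (p̂ - p₀)/SE = (0.39 - 0.5)/0.024456 = -4.4979
Critical value: z_0.025 = ±1.960
p-value < 0.0001
Decision: reject H₀ at α = 0.05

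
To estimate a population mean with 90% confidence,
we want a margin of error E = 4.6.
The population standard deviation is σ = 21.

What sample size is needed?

z_0.05 = 1.645
n = (z×σ/E)² = (1.645×21/4.6)²
n = 56.3968
Round up: n = 57

Answer: n = 57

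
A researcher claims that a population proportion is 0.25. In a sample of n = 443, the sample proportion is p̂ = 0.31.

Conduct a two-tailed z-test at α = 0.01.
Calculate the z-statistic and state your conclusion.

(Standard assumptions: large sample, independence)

Answer: z = 2.9164, reject H₀

Derivation:
H₀: p = 0.25, H₁: p ≠ 0.25
Standard error: SE = √(p₀(1-p₀)/n) = √(0.25×0.75/443) = 0.020573
z-statistic: z = (p̂ - p₀)/SE = (0.31 - 0.25)/0.020573 = 2.9164
Critical value: z_0.005 = ±2.576
p-value = 0.0035
Decision: reject H₀ at α = 0.01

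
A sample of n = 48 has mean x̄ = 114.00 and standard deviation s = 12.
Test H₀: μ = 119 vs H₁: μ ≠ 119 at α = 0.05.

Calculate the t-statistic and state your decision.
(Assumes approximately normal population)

Answer: t = -2.8867, reject H₀

Derivation:
df = n - 1 = 47
SE = s/√n = 12/√48 = 1.7321
t = (x̄ - μ₀)/SE = (114.00 - 119)/1.7321 = -2.8867
Critical value: t_{0.025,47} = ±2.012
p-value ≈ 0.0059
Decision: reject H₀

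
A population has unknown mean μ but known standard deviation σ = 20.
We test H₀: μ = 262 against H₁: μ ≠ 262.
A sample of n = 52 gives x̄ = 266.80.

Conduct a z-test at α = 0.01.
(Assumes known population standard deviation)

Standard error: SE = σ/√n = 20/√52 = 2.7735
z-statistic: z = (x̄ - μ₀)/SE = (266.80 - 262)/2.7735 = 1.7307
Critical value: ±2.576
p-value = 0.0835
Decision: fail to reject H₀

Answer: z = 1.7307, fail to reject H₀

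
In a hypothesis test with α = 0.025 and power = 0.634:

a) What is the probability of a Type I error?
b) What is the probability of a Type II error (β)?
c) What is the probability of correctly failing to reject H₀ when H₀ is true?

Answer: a) 0.025, b) 0.366, c) 0.975

Derivation:
a) Type I error probability = α = 0.025
b) Power = P(reject H₀ | H₁ true) = 1 - β = 0.634, so Type II error probability = β = 1 - Power = 0.366
c) P(fail to reject H₀ | H₀ true) = 1 - α = 0.975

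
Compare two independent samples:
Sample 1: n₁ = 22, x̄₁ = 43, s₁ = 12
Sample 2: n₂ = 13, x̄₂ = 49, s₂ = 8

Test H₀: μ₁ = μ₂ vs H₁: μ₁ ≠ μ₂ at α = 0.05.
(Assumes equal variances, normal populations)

Pooled variance: s²_p = [21×12² + 12×8²]/(33) = 114.9091
s_p = 10.7196
SE = s_p×√(1/n₁ + 1/n₂) = 10.7196×√(1/22 + 1/13) = 3.7500
t = (x̄₁ - x̄₂)/SE = (43 - 49)/3.7500 = -1.6000
df = 33, t-critical = ±2.035
Decision: fail to reject H₀

Answer: t = -1.6000, fail to reject H₀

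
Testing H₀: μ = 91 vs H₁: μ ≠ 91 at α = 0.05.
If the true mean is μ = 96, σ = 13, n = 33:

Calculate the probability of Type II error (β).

Answer: β ≈ 0.4015

Derivation:
SE = σ/√n = 13/√33 = 2.2630
Critical values: μ₀ ± z_0.025×SE = 91 ± 1.960×2.2630
Acceptance region: (86.5645, 95.4355)
Under H₁ (μ = 96): z_high = (95.4355 - 96)/2.2630 = -0.2494, z_low = (86.5645 - 96)/2.2630 = -4.1695
β = P(not reject | H₁) = Φ(-0.2494) - Φ(-4.1695) ≈ 0.4015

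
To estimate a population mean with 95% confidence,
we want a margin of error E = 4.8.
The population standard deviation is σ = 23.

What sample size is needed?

z_0.025 = 1.960
n = (z×σ/E)² = (1.960×23/4.8)²
n = 88.2034
Round up: n = 89

Answer: n = 89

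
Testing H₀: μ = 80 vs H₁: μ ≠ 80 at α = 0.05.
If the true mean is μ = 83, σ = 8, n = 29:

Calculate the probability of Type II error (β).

Answer: β ≈ 0.4763

Derivation:
SE = σ/√n = 8/√29 = 1.4856
Critical values: μ₀ ± z_0.025×SE = 80 ± 1.960×1.4856
Acceptance region: (77.0882, 82.9118)
Under H₁ (μ = 83): z_high = (82.9118 - 83)/1.4856 = -0.0594, z_low = (77.0882 - 83)/1.4856 = -3.9794
β = P(not reject | H₁) = Φ(-0.0594) - Φ(-3.9794) ≈ 0.4763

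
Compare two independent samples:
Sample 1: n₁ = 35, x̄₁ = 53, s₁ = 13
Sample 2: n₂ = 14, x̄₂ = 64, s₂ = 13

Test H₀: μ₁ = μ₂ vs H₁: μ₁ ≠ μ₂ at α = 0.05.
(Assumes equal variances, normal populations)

Answer: t = -2.6757, reject H₀

Derivation:
Pooled variance: s²_p = [34×13² + 13×13²]/(47) = 169.0000
s_p = 13.0000
SE = s_p×√(1/n₁ + 1/n₂) = 13.0000×√(1/35 + 1/14) = 4.1110
t = (x̄₁ - x̄₂)/SE = (53 - 64)/4.1110 = -2.6757
df = 47, t-critical = ±2.012
Decision: reject H₀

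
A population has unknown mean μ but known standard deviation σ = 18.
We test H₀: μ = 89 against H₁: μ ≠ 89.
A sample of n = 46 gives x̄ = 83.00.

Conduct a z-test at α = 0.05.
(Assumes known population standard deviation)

Answer: z = -2.2607, reject H₀

Derivation:
Standard error: SE = σ/√n = 18/√46 = 2.6540
z-statistic: z = (x̄ - μ₀)/SE = (83.00 - 89)/2.6540 = -2.2607
Critical value: ±1.960
p-value = 0.0238
Decision: reject H₀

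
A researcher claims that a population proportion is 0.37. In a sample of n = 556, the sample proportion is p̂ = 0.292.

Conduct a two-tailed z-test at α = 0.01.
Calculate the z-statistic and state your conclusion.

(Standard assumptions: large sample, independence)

H₀: p = 0.37, H₁: p ≠ 0.37
Standard error: SE = √(p₀(1-p₀)/n) = √(0.37×0.63/556) = 0.020475
z-statistic: z = (p̂ - p₀)/SE = (0.292 - 0.37)/0.020475 = -3.8095
Critical value: z_0.005 = ±2.576
p-value = 0.0001
Decision: reject H₀ at α = 0.01

Answer: z = -3.8095, reject H₀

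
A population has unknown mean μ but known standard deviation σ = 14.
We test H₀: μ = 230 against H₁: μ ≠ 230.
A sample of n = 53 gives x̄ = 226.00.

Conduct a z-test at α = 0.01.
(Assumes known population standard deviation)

Answer: z = -2.0801, fail to reject H₀

Derivation:
Standard error: SE = σ/√n = 14/√53 = 1.9230
z-statistic: z = (x̄ - μ₀)/SE = (226.00 - 230)/1.9230 = -2.0801
Critical value: ±2.576
p-value = 0.0375
Decision: fail to reject H₀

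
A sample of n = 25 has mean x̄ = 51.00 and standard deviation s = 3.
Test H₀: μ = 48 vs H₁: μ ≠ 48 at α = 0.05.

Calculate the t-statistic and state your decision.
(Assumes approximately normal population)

Answer: t = 5.0000, reject H₀

Derivation:
df = n - 1 = 24
SE = s/√n = 3/√25 = 0.6000
t = (x̄ - μ₀)/SE = (51.00 - 48)/0.6000 = 5.0000
Critical value: t_{0.025,24} = ±2.064
p-value < 0.0001
Decision: reject H₀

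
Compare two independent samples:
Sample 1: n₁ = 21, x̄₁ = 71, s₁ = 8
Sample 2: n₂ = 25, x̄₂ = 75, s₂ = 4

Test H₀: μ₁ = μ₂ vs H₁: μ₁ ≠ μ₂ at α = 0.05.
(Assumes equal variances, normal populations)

Answer: t = -2.1974, reject H₀

Derivation:
Pooled variance: s²_p = [20×8² + 24×4²]/(44) = 37.8182
s_p = 6.1497
SE = s_p×√(1/n₁ + 1/n₂) = 6.1497×√(1/21 + 1/25) = 1.8203
t = (x̄₁ - x̄₂)/SE = (71 - 75)/1.8203 = -2.1974
df = 44, t-critical = ±2.015
Decision: reject H₀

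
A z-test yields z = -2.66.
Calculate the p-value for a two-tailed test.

Answer: p-value ≈ 0.0078

Derivation:
For z = -2.66:
p = 2×P(Z > |-2.66|) = 2×(1 - Φ(2.66)) = 0.0078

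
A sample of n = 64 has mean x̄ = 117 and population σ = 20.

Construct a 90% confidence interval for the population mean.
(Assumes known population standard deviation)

Confidence level: 90%, α = 0.1
z_0.05 = 1.645
SE = σ/√n = 20/√64 = 2.5000
Margin of error = 1.645 × 2.5000 = 4.1125
CI: x̄ ± margin = 117 ± 4.1125
CI: (112.8875, 121.1125)

Answer: (112.8875, 121.1125)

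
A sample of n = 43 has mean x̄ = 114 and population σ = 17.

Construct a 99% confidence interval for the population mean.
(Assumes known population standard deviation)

Confidence level: 99%, α = 0.01
z_0.005 = 2.576
SE = σ/√n = 17/√43 = 2.5925
Margin of error = 2.576 × 2.5925 = 6.6783
CI: x̄ ± margin = 114 ± 6.6783
CI: (107.3217, 120.6783)

Answer: (107.3217, 120.6783)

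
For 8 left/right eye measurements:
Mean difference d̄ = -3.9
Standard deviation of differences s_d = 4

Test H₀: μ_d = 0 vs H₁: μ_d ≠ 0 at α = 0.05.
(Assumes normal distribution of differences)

Answer: t = -2.7577, reject H₀

Derivation:
df = n - 1 = 7
SE = s_d/√n = 4/√8 = 1.4142
t = d̄/SE = -3.9/1.4142 = -2.7577
Critical value: t_{0.025,7} = ±2.365
p-value ≈ 0.0282
Decision: reject H₀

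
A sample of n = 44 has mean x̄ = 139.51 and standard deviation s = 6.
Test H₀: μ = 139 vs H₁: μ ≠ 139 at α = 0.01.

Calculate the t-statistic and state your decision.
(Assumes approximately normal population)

df = n - 1 = 43
SE = s/√n = 6/√44 = 0.9045
t = (x̄ - μ₀)/SE = (139.51 - 139)/0.9045 = 0.5638
Critical value: t_{0.005,43} = ±2.695
p-value ≈ 0.5758
Decision: fail to reject H₀

Answer: t = 0.5638, fail to reject H₀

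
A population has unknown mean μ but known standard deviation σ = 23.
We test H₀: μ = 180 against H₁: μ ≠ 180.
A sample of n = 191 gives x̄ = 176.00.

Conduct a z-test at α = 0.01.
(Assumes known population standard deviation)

Standard error: SE = σ/√n = 23/√191 = 1.6642
z-statistic: z = (x̄ - μ₀)/SE = (176.00 - 180)/1.6642 = -2.4036
Critical value: ±2.576
p-value = 0.0162
Decision: fail to reject H₀

Answer: z = -2.4036, fail to reject H₀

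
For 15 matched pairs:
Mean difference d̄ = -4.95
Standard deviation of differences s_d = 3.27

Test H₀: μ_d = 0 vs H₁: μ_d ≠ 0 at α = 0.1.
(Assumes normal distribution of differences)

df = n - 1 = 14
SE = s_d/√n = 3.27/√15 = 0.8443
t = d̄/SE = -4.95/0.8443 = -5.8628
Critical value: t_{0.05,14} = ±1.761
p-value < 0.0001
Decision: reject H₀

Answer: t = -5.8628, reject H₀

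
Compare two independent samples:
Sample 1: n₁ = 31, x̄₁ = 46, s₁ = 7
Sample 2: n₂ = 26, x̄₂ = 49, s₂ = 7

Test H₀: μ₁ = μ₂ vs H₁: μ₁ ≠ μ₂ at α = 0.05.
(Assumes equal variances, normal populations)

Pooled variance: s²_p = [30×7² + 25×7²]/(55) = 49.0000
s_p = 7.0000
SE = s_p×√(1/n₁ + 1/n₂) = 7.0000×√(1/31 + 1/26) = 1.8615
t = (x̄₁ - x̄₂)/SE = (46 - 49)/1.8615 = -1.6116
df = 55, t-critical = ±2.004
Decision: fail to reject H₀

Answer: t = -1.6116, fail to reject H₀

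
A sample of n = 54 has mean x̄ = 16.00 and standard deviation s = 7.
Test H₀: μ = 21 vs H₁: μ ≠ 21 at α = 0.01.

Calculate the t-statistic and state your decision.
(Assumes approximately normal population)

df = n - 1 = 53
SE = s/√n = 7/√54 = 0.9526
t = (x̄ - μ₀)/SE = (16.00 - 21)/0.9526 = -5.2488
Critical value: t_{0.005,53} = ±2.672
p-value < 0.0001
Decision: reject H₀

Answer: t = -5.2488, reject H₀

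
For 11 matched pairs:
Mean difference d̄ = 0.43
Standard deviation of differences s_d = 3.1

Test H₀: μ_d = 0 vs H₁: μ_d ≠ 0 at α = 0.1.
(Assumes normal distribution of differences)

Answer: t = 0.4600, fail to reject H₀

Derivation:
df = n - 1 = 10
SE = s_d/√n = 3.1/√11 = 0.9347
t = d̄/SE = 0.43/0.9347 = 0.4600
Critical value: t_{0.05,10} = ±1.812
p-value ≈ 0.6554
Decision: fail to reject H₀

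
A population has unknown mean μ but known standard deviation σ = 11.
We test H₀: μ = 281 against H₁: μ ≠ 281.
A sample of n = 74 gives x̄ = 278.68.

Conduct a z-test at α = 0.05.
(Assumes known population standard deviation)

Answer: z = -1.8143, fail to reject H₀

Derivation:
Standard error: SE = σ/√n = 11/√74 = 1.2787
z-statistic: z = (x̄ - μ₀)/SE = (278.68 - 281)/1.2787 = -1.8143
Critical value: ±1.960
p-value = 0.0696
Decision: fail to reject H₀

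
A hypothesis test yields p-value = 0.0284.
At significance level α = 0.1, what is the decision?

Compare p-value to α:
0.0284 < 0.1
Decision: reject H₀

Answer: reject H₀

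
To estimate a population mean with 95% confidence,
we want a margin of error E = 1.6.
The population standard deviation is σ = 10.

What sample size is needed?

Answer: n = 151

Derivation:
z_0.025 = 1.960
n = (z×σ/E)² = (1.960×10/1.6)²
n = 150.0625
Round up: n = 151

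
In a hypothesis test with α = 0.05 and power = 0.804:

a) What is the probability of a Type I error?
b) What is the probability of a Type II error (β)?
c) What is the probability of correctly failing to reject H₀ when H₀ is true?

a) Type I error probability = α = 0.05
b) Power = P(reject H₀ | H₁ true) = 1 - β = 0.804, so Type II error probability = β = 1 - Power = 0.196
c) P(fail to reject H₀ | H₀ true) = 1 - α = 0.95

Answer: a) 0.05, b) 0.196, c) 0.95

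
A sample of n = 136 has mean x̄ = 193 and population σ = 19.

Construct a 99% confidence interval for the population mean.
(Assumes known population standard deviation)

Answer: (188.8032, 197.1968)

Derivation:
Confidence level: 99%, α = 0.01
z_0.005 = 2.576
SE = σ/√n = 19/√136 = 1.6292
Margin of error = 2.576 × 1.6292 = 4.1968
CI: x̄ ± margin = 193 ± 4.1968
CI: (188.8032, 197.1968)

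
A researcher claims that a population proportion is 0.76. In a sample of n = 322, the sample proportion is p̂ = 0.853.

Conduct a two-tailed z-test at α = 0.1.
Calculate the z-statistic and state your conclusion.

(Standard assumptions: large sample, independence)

H₀: p = 0.76, H₁: p ≠ 0.76
Standard error: SE = √(p₀(1-p₀)/n) = √(0.76×0.24/322) = 0.023800
z-statistic: z = (p̂ - p₀)/SE = (0.853 - 0.76)/0.023800 = 3.9076
Critical value: z_0.05 = ±1.645
p-value = 0.0001
Decision: reject H₀ at α = 0.1

Answer: z = 3.9076, reject H₀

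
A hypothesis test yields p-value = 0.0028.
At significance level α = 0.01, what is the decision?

Compare p-value to α:
0.0028 < 0.01
Decision: reject H₀

Answer: reject H₀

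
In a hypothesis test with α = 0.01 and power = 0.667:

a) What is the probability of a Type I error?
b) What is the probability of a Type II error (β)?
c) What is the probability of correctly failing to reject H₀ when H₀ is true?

Answer: a) 0.01, b) 0.333, c) 0.99

Derivation:
a) Type I error probability = α = 0.01
b) Power = P(reject H₀ | H₁ true) = 1 - β = 0.667, so Type II error probability = β = 1 - Power = 0.333
c) P(fail to reject H₀ | H₀ true) = 1 - α = 0.99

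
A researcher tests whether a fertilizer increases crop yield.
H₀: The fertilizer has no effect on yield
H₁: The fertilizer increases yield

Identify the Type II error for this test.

Answer: Failing to recommend an effective fertilizer

Derivation:
A Type I error (probability α) occurs when we reject a true H₀.
A Type II error (probability β) occurs when we fail to reject a false H₀.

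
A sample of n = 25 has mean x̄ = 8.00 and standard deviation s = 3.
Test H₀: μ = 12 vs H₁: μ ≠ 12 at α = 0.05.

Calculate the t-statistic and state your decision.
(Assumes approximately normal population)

df = n - 1 = 24
SE = s/√n = 3/√25 = 0.6000
t = (x̄ - μ₀)/SE = (8.00 - 12)/0.6000 = -6.6667
Critical value: t_{0.025,24} = ±2.064
p-value < 0.0001
Decision: reject H₀

Answer: t = -6.6667, reject H₀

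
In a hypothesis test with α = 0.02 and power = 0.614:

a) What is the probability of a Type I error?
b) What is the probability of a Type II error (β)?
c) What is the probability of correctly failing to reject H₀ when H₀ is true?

a) Type I error probability = α = 0.02
b) Power = P(reject H₀ | H₁ true) = 1 - β = 0.614, so Type II error probability = β = 1 - Power = 0.386
c) P(fail to reject H₀ | H₀ true) = 1 - α = 0.98

Answer: a) 0.02, b) 0.386, c) 0.98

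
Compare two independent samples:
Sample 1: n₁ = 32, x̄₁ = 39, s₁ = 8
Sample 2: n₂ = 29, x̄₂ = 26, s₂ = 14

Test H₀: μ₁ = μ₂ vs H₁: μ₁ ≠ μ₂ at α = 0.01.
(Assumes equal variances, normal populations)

Answer: t = 4.5058, reject H₀

Derivation:
Pooled variance: s²_p = [31×8² + 28×14²]/(59) = 126.6441
s_p = 11.2536
SE = s_p×√(1/n₁ + 1/n₂) = 11.2536×√(1/32 + 1/29) = 2.8852
t = (x̄₁ - x̄₂)/SE = (39 - 26)/2.8852 = 4.5058
df = 59, t-critical = ±2.662
Decision: reject H₀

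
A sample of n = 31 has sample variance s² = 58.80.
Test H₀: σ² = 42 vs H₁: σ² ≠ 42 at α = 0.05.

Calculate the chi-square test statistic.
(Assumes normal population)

df = n - 1 = 30
χ² = (n-1)s²/σ₀² = 30×58.80/42 = 42.0000
Critical values: χ²_{0.975,30} = 16.791, χ²_{0.025,30} = 46.979
Rejection region: χ² < 16.791 or χ² > 46.979
Decision: fail to reject H₀

Answer: χ² = 42.0000, fail to reject H₀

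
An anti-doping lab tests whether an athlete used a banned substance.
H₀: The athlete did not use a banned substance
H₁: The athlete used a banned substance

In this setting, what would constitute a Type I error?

Type I error: rejecting H₀ when it is actually true (false positive).
Type II error: failing to reject H₀ when H₁ is actually true (false negative).

Answer: Falsely accusing a clean athlete of doping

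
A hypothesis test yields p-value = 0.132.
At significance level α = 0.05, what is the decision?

Answer: fail to reject H₀

Derivation:
Compare p-value to α:
0.132 ≥ 0.05
Decision: fail to reject H₀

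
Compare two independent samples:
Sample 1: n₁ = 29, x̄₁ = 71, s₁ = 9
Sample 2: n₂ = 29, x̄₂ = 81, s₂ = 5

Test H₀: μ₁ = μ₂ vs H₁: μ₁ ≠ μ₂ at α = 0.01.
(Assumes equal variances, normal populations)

Answer: t = -5.2307, reject H₀

Derivation:
Pooled variance: s²_p = [28×9² + 28×5²]/(56) = 53.0000
s_p = 7.2801
SE = s_p×√(1/n₁ + 1/n₂) = 7.2801×√(1/29 + 1/29) = 1.9118
t = (x̄₁ - x̄₂)/SE = (71 - 81)/1.9118 = -5.2307
df = 56, t-critical = ±2.667
Decision: reject H₀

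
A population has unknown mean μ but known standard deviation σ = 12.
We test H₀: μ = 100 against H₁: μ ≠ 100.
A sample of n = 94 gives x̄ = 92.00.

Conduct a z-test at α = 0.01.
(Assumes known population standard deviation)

Answer: z = -6.4636, reject H₀

Derivation:
Standard error: SE = σ/√n = 12/√94 = 1.2377
z-statistic: z = (x̄ - μ₀)/SE = (92.00 - 100)/1.2377 = -6.4636
Critical value: ±2.576
p-value < 0.0001
Decision: reject H₀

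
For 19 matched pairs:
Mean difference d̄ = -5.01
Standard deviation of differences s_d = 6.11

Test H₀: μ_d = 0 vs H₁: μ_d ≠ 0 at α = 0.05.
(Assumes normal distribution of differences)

Answer: t = -3.5742, reject H₀

Derivation:
df = n - 1 = 18
SE = s_d/√n = 6.11/√19 = 1.4017
t = d̄/SE = -5.01/1.4017 = -3.5742
Critical value: t_{0.025,18} = ±2.101
p-value ≈ 0.0022
Decision: reject H₀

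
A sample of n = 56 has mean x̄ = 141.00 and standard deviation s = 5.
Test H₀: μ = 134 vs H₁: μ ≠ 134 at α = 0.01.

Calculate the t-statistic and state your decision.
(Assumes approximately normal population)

df = n - 1 = 55
SE = s/√n = 5/√56 = 0.6682
t = (x̄ - μ₀)/SE = (141.00 - 134)/0.6682 = 10.4759
Critical value: t_{0.005,55} = ±2.668
p-value < 0.0001
Decision: reject H₀

Answer: t = 10.4759, reject H₀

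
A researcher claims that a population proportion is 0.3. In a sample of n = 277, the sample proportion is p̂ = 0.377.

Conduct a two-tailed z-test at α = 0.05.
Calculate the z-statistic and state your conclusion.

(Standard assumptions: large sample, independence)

Answer: z = 2.7965, reject H₀

Derivation:
H₀: p = 0.3, H₁: p ≠ 0.3
Standard error: SE = √(p₀(1-p₀)/n) = √(0.3×0.7/277) = 0.027534
z-statistic: z = (p̂ - p₀)/SE = (0.377 - 0.3)/0.027534 = 2.7965
Critical value: z_0.025 = ±1.960
p-value = 0.0052
Decision: reject H₀ at α = 0.05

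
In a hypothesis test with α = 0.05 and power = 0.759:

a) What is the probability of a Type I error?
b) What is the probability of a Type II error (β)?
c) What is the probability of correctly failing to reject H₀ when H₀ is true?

a) Type I error probability = α = 0.05
b) Power = P(reject H₀ | H₁ true) = 1 - β = 0.759, so Type II error probability = β = 1 - Power = 0.241
c) P(fail to reject H₀ | H₀ true) = 1 - α = 0.95

Answer: a) 0.05, b) 0.241, c) 0.95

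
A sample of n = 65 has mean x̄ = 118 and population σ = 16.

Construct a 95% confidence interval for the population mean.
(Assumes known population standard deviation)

Answer: (114.1102, 121.8898)

Derivation:
Confidence level: 95%, α = 0.05
z_0.025 = 1.960
SE = σ/√n = 16/√65 = 1.9846
Margin of error = 1.960 × 1.9846 = 3.8898
CI: x̄ ± margin = 118 ± 3.8898
CI: (114.1102, 121.8898)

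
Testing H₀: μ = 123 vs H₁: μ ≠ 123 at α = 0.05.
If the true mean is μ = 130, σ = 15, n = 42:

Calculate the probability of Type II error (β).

Answer: β ≈ 0.1436

Derivation:
SE = σ/√n = 15/√42 = 2.3146
Critical values: μ₀ ± z_0.025×SE = 123 ± 1.960×2.3146
Acceptance region: (118.4634, 127.5366)
Under H₁ (μ = 130): z_high = (127.5366 - 130)/2.3146 = -1.0643, z_low = (118.4634 - 130)/2.3146 = -4.9843
β = P(not reject | H₁) = Φ(-1.0643) - Φ(-4.9843) ≈ 0.1436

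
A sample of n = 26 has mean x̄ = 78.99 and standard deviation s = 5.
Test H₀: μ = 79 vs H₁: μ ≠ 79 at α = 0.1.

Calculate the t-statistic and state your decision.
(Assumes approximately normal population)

Answer: t = -0.0102, fail to reject H₀

Derivation:
df = n - 1 = 25
SE = s/√n = 5/√26 = 0.9806
t = (x̄ - μ₀)/SE = (78.99 - 79)/0.9806 = -0.0102
Critical value: t_{0.05,25} = ±1.708
p-value ≈ 0.9919
Decision: fail to reject H₀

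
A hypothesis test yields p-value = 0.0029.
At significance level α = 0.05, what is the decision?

Answer: reject H₀

Derivation:
Compare p-value to α:
0.0029 < 0.05
Decision: reject H₀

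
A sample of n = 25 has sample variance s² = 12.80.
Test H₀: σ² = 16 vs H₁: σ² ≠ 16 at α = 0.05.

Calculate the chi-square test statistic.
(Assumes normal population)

df = n - 1 = 24
χ² = (n-1)s²/σ₀² = 24×12.80/16 = 19.2000
Critical values: χ²_{0.975,24} = 12.401, χ²_{0.025,24} = 39.364
Rejection region: χ² < 12.401 or χ² > 39.364
Decision: fail to reject H₀

Answer: χ² = 19.2000, fail to reject H₀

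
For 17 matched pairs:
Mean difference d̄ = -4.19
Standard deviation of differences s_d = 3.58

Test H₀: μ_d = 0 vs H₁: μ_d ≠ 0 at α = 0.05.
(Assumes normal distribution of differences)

df = n - 1 = 16
SE = s_d/√n = 3.58/√17 = 0.8683
t = d̄/SE = -4.19/0.8683 = -4.8255
Critical value: t_{0.025,16} = ±2.120
p-value ≈ 0.0002
Decision: reject H₀

Answer: t = -4.8255, reject H₀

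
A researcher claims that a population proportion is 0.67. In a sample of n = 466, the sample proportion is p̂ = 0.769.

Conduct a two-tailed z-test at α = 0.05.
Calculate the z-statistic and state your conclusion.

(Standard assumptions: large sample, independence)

H₀: p = 0.67, H₁: p ≠ 0.67
Standard error: SE = √(p₀(1-p₀)/n) = √(0.67×0.33/466) = 0.021782
z-statistic: z = (p̂ - p₀)/SE = (0.769 - 0.67)/0.021782 = 4.5450
Critical value: z_0.025 = ±1.960
p-value < 0.0001
Decision: reject H₀ at α = 0.05

Answer: z = 4.5450, reject H₀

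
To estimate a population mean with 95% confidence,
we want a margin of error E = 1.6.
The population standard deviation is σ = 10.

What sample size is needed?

Answer: n = 151

Derivation:
z_0.025 = 1.960
n = (z×σ/E)² = (1.960×10/1.6)²
n = 150.0625
Round up: n = 151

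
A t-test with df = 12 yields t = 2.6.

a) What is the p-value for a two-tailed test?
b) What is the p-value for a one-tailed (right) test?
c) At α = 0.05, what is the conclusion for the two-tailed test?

Answer: a) 0.0232, b) 0.0116, c) reject H₀

Derivation:
Using t-distribution with df = 12:
a) Two-tailed: p = 2×P(T > 2.6) = 0.0232
b) One-tailed: p = P(T > 2.6) = 0.0116
c) 0.0232 < 0.05, reject H₀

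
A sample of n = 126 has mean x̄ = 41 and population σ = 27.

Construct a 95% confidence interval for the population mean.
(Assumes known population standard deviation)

Confidence level: 95%, α = 0.05
z_0.025 = 1.960
SE = σ/√n = 27/√126 = 2.4054
Margin of error = 1.960 × 2.4054 = 4.7146
CI: x̄ ± margin = 41 ± 4.7146
CI: (36.2854, 45.7146)

Answer: (36.2854, 45.7146)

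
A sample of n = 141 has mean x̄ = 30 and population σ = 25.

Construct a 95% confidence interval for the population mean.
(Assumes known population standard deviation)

Confidence level: 95%, α = 0.05
z_0.025 = 1.960
SE = σ/√n = 25/√141 = 2.1054
Margin of error = 1.960 × 2.1054 = 4.1266
CI: x̄ ± margin = 30 ± 4.1266
CI: (25.8734, 34.1266)

Answer: (25.8734, 34.1266)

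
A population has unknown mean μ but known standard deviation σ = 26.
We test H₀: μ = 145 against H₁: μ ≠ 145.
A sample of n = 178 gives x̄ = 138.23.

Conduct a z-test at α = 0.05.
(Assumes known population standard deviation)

Answer: z = -3.4739, reject H₀

Derivation:
Standard error: SE = σ/√n = 26/√178 = 1.9488
z-statistic: z = (x̄ - μ₀)/SE = (138.23 - 145)/1.9488 = -3.4739
Critical value: ±1.960
p-value = 0.0005
Decision: reject H₀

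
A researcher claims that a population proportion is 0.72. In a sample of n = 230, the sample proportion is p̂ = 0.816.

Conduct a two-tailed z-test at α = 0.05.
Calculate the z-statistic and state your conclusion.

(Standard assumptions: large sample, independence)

Answer: z = 3.2426, reject H₀

Derivation:
H₀: p = 0.72, H₁: p ≠ 0.72
Standard error: SE = √(p₀(1-p₀)/n) = √(0.72×0.28/230) = 0.029606
z-statistic: z = (p̂ - p₀)/SE = (0.816 - 0.72)/0.029606 = 3.2426
Critical value: z_0.025 = ±1.960
p-value = 0.0012
Decision: reject H₀ at α = 0.05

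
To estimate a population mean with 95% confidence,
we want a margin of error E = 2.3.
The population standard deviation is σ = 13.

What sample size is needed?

z_0.025 = 1.960
n = (z×σ/E)² = (1.960×13/2.3)²
n = 122.7279
Round up: n = 123

Answer: n = 123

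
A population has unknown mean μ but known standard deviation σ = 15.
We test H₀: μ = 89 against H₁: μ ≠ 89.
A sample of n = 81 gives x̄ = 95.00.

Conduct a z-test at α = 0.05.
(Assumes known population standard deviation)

Standard error: SE = σ/√n = 15/√81 = 1.6667
z-statistic: z = (x̄ - μ₀)/SE = (95.00 - 89)/1.6667 = 3.5999
Critical value: ±1.960
p-value = 0.0003
Decision: reject H₀

Answer: z = 3.5999, reject H₀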